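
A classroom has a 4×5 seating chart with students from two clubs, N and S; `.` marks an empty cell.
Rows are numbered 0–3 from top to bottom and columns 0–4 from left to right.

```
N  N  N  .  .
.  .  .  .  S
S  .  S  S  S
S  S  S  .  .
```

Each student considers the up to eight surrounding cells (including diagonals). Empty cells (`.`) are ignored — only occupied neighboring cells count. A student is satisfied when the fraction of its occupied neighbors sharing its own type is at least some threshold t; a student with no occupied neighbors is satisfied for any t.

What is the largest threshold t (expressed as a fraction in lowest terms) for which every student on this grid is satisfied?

(0,0)N 1/1
(0,1)N 2/2
(0,2)N 1/1
(1,4)S 2/2
(2,0)S 2/2
(2,2)S 3/3
(2,3)S 4/4
(2,4)S 2/2
(3,0)S 2/2
(3,1)S 4/4
(3,2)S 3/3
The smallest same-type fraction is 1/1 at (0,0), which reduces to 1/1. Any threshold above that leaves this student unsatisfied.

1/1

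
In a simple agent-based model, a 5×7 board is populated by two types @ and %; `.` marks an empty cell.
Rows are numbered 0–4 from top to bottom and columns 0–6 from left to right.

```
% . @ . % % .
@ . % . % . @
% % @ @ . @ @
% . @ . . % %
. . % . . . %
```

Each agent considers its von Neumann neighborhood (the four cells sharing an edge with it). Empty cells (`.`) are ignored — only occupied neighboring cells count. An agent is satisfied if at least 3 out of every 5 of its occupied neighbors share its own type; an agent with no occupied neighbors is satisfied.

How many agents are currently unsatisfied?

(0,0)% 0/1 ✗
(0,2)@ 0/1 ✗
(0,4)% 2/2 ✓
(0,5)% 1/1 ✓
(1,0)@ 0/2 ✗
(1,2)% 0/2 ✗
(1,4)% 1/1 ✓
(1,6)@ 1/1 ✓
(2,0)% 2/3 ✓
(2,1)% 1/2 ✗
(2,2)@ 2/4 ✗
(2,3)@ 1/1 ✓
(2,5)@ 1/2 ✗
(2,6)@ 2/3 ✓
(3,0)% 1/1 ✓
(3,2)@ 1/2 ✗
(3,5)% 1/2 ✗
(3,6)% 2/3 ✓
(4,2)% 0/1 ✗
(4,6)% 1/1 ✓
Unsatisfied: (0,0), (0,2), (1,0), (1,2), (2,1), (2,2), (2,5), (3,2), (3,5), (4,2) — 10 in total.

10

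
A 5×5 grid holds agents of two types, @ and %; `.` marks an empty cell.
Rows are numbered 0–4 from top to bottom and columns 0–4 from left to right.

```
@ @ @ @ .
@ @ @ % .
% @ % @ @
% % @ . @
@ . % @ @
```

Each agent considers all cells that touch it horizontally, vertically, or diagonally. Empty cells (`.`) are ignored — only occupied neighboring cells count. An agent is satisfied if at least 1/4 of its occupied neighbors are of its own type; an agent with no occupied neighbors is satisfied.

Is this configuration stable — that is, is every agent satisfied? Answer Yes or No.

(0,0)@ 3/3 ✓
(0,1)@ 5/5 ✓
(0,2)@ 4/5 ✓
(0,3)@ 2/3 ✓
(1,0)@ 4/5 ✓
(1,1)@ 6/8 ✓
(1,2)@ 6/8 ✓
(1,3)% 1/6 ✗
(2,0)% 2/5 ✓
(2,1)@ 4/8 ✓
(2,2)% 2/7 ✓
(2,3)@ 4/6 ✓
(2,4)@ 2/3 ✓
(3,0)% 2/4 ✓
(3,1)% 4/7 ✓
(3,2)@ 3/6 ✓
(3,4)@ 4/4 ✓
(4,0)@ 0/2 ✗
(4,2)% 1/3 ✓
(4,3)@ 3/4 ✓
(4,4)@ 2/2 ✓
For instance (1,3) has only 1/6 same-type neighbors, below 1/4.

No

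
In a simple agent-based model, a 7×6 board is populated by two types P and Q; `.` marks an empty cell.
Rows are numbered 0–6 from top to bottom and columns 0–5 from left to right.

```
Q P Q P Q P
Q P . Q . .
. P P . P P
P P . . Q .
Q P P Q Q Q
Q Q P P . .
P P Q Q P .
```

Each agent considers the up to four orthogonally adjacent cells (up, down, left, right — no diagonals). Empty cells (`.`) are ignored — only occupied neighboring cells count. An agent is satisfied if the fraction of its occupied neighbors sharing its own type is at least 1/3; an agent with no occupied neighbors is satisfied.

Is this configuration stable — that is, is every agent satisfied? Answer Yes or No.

(0,0)Q 1/2 ok
(0,1)P 1/3 ok
(0,2)Q 0/2 unhappy
(0,3)P 0/3 unhappy
(0,4)Q 0/2 unhappy
(0,5)P 0/1 unhappy
(1,0)Q 1/2 ok
(1,1)P 2/3 ok
(1,3)Q 0/1 unhappy
(2,1)P 3/3 ok
(2,2)P 1/1 ok
(2,4)P 1/2 ok
(2,5)P 1/1 ok
(3,0)P 1/2 ok
(3,1)P 3/3 ok
(3,4)Q 1/2 ok
(4,0)Q 1/3 ok
(4,1)P 2/4 ok
(4,2)P 2/3 ok
(4,3)Q 1/3 ok
(4,4)Q 3/3 ok
(4,5)Q 1/1 ok
(5,0)Q 2/3 ok
(5,1)Q 1/4 unhappy
(5,2)P 2/4 ok
(5,3)P 1/3 ok
(6,0)P 1/2 ok
(6,1)P 1/3 ok
(6,2)Q 1/3 ok
(6,3)Q 1/3 ok
(6,4)P 0/1 unhappy
For instance (0,2) has only 0/2 same-type neighbors, below 1/3.

No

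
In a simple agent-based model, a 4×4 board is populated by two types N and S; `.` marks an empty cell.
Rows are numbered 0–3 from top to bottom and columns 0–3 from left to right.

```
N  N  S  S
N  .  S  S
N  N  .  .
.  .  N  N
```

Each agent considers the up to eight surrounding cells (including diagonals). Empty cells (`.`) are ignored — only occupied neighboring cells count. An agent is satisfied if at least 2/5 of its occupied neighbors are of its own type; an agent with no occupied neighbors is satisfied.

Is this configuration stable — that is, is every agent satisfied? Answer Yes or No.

(0,0)N 2/2 satisfied
(0,1)N 2/4 satisfied
(0,2)S 3/4 satisfied
(0,3)S 3/3 satisfied
(1,0)N 4/4 satisfied
(1,2)S 3/5 satisfied
(1,3)S 3/3 satisfied
(2,0)N 2/2 satisfied
(2,1)N 3/4 satisfied
(3,2)N 2/2 satisfied
(3,3)N 1/1 satisfied
All meet the threshold, so the configuration is stable.

Yes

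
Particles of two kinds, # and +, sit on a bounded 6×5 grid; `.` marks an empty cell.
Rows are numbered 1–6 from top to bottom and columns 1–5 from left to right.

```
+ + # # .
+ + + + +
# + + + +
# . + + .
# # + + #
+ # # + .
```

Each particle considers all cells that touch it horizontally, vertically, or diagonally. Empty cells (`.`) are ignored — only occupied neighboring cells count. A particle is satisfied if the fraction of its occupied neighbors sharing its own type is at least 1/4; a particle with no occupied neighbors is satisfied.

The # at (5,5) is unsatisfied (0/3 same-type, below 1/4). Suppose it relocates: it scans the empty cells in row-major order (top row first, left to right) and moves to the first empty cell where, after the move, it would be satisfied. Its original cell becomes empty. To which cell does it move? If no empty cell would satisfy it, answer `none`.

(1,5)

Vacating (5,5). Empty cells in order:
  (1,5): 1/3 same-type → satisfied — stop here.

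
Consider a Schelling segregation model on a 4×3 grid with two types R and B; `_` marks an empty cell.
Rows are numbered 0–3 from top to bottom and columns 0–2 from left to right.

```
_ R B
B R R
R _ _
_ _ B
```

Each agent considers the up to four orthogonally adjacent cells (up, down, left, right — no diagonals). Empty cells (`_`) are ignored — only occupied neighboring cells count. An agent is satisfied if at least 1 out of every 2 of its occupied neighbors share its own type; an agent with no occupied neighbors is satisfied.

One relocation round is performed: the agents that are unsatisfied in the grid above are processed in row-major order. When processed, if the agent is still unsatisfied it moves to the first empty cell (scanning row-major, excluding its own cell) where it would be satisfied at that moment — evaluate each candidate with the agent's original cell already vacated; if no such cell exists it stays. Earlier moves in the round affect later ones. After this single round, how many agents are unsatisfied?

Initially unsatisfied (in order): (0,2), (1,0), (2,0).
  (0,2) → (0,0).
  (1,0) → (2,2).
  (2,0): now satisfied by earlier moves; stays.
Resulting grid:
B R _
_ R R
R _ B
_ _ B
Unsatisfied now: (0,0).

1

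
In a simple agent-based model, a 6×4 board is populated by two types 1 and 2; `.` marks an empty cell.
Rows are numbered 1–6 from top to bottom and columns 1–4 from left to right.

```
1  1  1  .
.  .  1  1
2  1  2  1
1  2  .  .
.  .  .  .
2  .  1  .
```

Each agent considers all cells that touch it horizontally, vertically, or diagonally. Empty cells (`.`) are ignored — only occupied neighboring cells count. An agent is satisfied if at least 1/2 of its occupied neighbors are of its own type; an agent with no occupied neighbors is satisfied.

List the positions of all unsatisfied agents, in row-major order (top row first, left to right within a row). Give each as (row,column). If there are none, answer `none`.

(3,1), (3,2), (3,3), (4,1)

(1,1)1 1/1 ok
(1,2)1 3/3 ok
(1,3)1 3/3 ok
(2,3)1 5/6 ok
(2,4)1 3/4 ok
(3,1)2 1/3 unhappy
(3,2)1 2/5 unhappy
(3,3)2 1/5 unhappy
(3,4)1 2/3 ok
(4,1)1 1/3 unhappy
(4,2)2 2/4 ok
(6,1)2 0/0 ok
(6,3)1 0/0 ok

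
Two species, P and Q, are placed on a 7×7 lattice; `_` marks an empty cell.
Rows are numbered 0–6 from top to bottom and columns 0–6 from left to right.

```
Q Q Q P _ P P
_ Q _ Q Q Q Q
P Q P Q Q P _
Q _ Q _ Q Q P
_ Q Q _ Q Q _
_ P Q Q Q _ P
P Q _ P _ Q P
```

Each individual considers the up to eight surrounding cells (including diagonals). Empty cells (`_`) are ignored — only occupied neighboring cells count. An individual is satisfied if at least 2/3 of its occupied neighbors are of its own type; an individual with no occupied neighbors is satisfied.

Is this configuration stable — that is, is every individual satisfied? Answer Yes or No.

(0,0)Q 2/2 ✓
(0,1)Q 3/3 ✓
(0,2)Q 3/4 ✓
(0,3)P 0/3 ✗
(0,5)P 1/4 ✗
(0,6)P 1/3 ✗
(1,1)Q 4/6 ✓
(1,3)Q 4/6 ✓
(1,4)Q 4/7 ✗
(1,5)Q 3/6 ✗
(1,6)Q 1/4 ✗
(2,0)P 0/3 ✗
(2,1)Q 3/5 ✗
(2,2)P 0/5 ✗
(2,3)Q 5/6 ✓
(2,4)Q 6/7 ✓
(2,5)P 1/7 ✗
(3,0)Q 2/3 ✓
(3,2)Q 4/5 ✓
(3,4)Q 5/6 ✓
(3,5)Q 4/6 ✓
(3,6)P 1/3 ✗
(4,1)Q 4/5 ✓
(4,2)Q 4/5 ✓
(4,4)Q 5/5 ✓
(4,5)Q 4/6 ✓
(5,1)P 1/5 ✗
(5,2)Q 4/6 ✓
(5,3)Q 4/5 ✓
(5,4)Q 4/5 ✓
(5,6)P 1/3 ✗
(6,0)P 1/2 ✗
(6,1)Q 1/3 ✗
(6,3)P 0/3 ✗
(6,5)Q 1/3 ✗
(6,6)P 1/2 ✗
For instance (0,3) has only 0/3 same-type neighbors, below 2/3.

No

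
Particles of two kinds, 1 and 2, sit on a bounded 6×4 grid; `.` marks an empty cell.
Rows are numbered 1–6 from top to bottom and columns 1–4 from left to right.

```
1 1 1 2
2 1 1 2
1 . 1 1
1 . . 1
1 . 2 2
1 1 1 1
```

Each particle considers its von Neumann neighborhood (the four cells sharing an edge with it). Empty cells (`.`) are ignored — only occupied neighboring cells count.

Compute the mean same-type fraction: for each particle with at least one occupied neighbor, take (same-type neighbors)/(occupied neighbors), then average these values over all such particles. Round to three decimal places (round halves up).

0.654

(1,1)1 1/2
(1,2)1 3/3
(1,3)1 2/3
(1,4)2 1/2
(2,1)2 0/3
(2,2)1 2/3
(2,3)1 3/4
(2,4)2 1/3
(3,1)1 1/2
(3,3)1 2/2
(3,4)1 2/3
(4,1)1 2/2
(4,4)1 1/2
(5,1)1 2/2
(5,3)2 1/2
(5,4)2 1/3
(6,1)1 2/2
(6,2)1 2/2
(6,3)1 2/3
(6,4)1 1/2
Sum over 20 particles: 1/2 + 3/3 + 2/3 + 1/2 + 0/3 + 2/3 + 3/4 + 1/3 + 1/2 + 2/2 + 2/3 + 2/2 + 1/2 + 2/2 + 1/2 + 1/3 + 2/2 + 2/2 + 2/3 + 1/2 = 157/12; mean = 157/12 ÷ 20 = 157/240 = 0.654166… → 0.654.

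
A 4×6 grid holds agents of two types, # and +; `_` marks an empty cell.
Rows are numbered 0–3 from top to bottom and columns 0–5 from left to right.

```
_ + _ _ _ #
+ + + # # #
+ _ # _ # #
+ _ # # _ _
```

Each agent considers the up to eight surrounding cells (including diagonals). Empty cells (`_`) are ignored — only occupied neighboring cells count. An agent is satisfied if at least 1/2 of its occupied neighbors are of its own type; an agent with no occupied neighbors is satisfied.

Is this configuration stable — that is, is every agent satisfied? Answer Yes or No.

Row 0: (0,1)+ 3/3 ok · (0,5)# 2/2 ok
Row 1: (1,0)+ 3/3 ok · (1,1)+ 4/5 ok · (1,2)+ 2/4 ok · (1,3)# 3/4 ok · (1,4)# 5/5 ok · (1,5)# 4/4 ok
Row 2: (2,0)+ 3/3 ok · (2,2)# 3/5 ok · (2,4)# 5/5 ok · (2,5)# 3/3 ok
Row 3: (3,0)+ 1/1 ok · (3,2)# 2/2 ok · (3,3)# 3/3 ok
All meet the threshold, so the configuration is stable.

Yes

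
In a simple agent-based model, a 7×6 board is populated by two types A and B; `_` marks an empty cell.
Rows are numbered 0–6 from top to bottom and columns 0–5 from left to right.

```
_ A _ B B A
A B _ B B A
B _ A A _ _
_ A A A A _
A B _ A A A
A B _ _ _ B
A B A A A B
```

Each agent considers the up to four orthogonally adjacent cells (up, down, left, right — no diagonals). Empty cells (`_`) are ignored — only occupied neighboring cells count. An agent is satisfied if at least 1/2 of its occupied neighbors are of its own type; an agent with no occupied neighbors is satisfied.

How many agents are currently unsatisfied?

6

Row 0: (0,1)A 0/1 unhappy · (0,3)B 2/2 ok · (0,4)B 2/3 ok · (0,5)A 1/2 ok
Row 1: (1,0)A 0/2 unhappy · (1,1)B 0/2 unhappy · (1,3)B 2/3 ok · (1,4)B 2/3 ok · (1,5)A 1/2 ok
Row 2: (2,0)B 0/1 unhappy · (2,2)A 2/2 ok · (2,3)A 2/3 ok
Row 3: (3,1)A 1/2 ok · (3,2)A 3/3 ok · (3,3)A 4/4 ok · (3,4)A 2/2 ok
Row 4: (4,0)A 1/2 ok · (4,1)B 1/3 unhappy · (4,3)A 2/2 ok · (4,4)A 3/3 ok · (4,5)A 1/2 ok
Row 5: (5,0)A 2/3 ok · (5,1)B 2/3 ok · (5,5)B 1/2 ok
Row 6: (6,0)A 1/2 ok · (6,1)B 1/3 unhappy · (6,2)A 1/2 ok · (6,3)A 2/2 ok · (6,4)A 1/2 ok · (6,5)B 1/2 ok
Unsatisfied: (0,1), (1,0), (1,1), (2,0), (4,1), (6,1) — 6 in total.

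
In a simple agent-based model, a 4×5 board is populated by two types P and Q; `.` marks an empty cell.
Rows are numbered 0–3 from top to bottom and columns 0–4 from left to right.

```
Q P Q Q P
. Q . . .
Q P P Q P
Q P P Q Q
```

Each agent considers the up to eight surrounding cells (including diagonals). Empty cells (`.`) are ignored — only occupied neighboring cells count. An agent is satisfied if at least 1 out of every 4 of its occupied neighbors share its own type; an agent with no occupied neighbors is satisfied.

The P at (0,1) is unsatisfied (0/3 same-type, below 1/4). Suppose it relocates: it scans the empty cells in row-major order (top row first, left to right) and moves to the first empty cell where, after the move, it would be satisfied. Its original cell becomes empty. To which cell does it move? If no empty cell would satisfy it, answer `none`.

(1,0)

Vacating (0,1). Empty cells in order:
  (1,0): 1/4 same-type → satisfied — stop here.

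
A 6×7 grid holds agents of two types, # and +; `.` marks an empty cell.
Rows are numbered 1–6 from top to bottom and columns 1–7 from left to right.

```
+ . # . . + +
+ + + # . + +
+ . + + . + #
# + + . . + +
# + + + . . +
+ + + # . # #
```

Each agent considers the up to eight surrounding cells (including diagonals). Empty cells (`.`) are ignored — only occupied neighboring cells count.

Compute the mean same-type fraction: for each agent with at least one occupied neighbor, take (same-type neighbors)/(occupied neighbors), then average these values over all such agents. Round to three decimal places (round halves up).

Row 1: (1,1)+ 2/2 · (1,3)# 1/3 · (1,6)+ 3/3 · (1,7)+ 3/3
Row 2: (2,1)+ 3/3 · (2,2)+ 5/6 · (2,3)+ 3/5 · (2,4)# 1/4 · (2,6)+ 4/5 · (2,7)+ 4/5
Row 3: (3,1)+ 3/4 · (3,3)+ 5/6 · (3,4)+ 3/4 · (3,6)+ 4/5 · (3,7)# 0/5
Row 4: (4,1)# 1/4 · (4,2)+ 5/7 · (4,3)+ 6/6 · (4,6)+ 3/4 · (4,7)+ 3/4
Row 5: (5,1)# 1/5 · (5,2)+ 6/8 · (5,3)+ 6/7 · (5,4)+ 3/4 · (5,7)+ 2/4
Row 6: (6,1)+ 2/3 · (6,2)+ 4/5 · (6,3)+ 4/5 · (6,4)# 0/3 · (6,6)# 1/2 · (6,7)# 1/2
Sum over 31 agents: 2/2 + 1/3 + 3/3 + 3/3 + 3/3 + 5/6 + 3/5 + 1/4 + 4/5 + 4/5 + 3/4 + 5/6 + 3/4 + 4/5 + 0/5 + 1/4 + 5/7 + 6/6 + 3/4 + 3/4 + 1/5 + 6/8 + 6/7 + 3/4 + 2/4 + 2/3 + 4/5 + 4/5 + 0/3 + 1/2 + 1/2 = 4313/210; mean = 4313/210 ÷ 31 = 4313/6510 = 0.662519… → 0.663.

0.663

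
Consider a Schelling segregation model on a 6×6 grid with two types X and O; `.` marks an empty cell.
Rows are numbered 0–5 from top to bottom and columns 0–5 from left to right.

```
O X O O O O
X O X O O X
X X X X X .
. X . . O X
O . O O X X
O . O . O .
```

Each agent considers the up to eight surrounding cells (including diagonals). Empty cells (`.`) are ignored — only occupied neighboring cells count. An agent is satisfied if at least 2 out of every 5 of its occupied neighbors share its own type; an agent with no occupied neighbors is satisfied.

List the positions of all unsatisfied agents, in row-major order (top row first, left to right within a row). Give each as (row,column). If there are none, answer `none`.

Row 0: (0,0)O 1/3 ✗ · (0,1)X 2/5 ✓ · (0,2)O 3/5 ✓ · (0,3)O 4/5 ✓ · (0,4)O 4/5 ✓ · (0,5)O 2/3 ✓
Row 1: (1,0)X 3/5 ✓ · (1,1)O 2/8 ✗ · (1,2)X 4/8 ✓ · (1,3)O 4/8 ✓ · (1,4)O 4/7 ✓ · (1,5)X 1/4 ✗
Row 2: (2,0)X 3/4 ✓ · (2,1)X 5/6 ✓ · (2,2)X 4/6 ✓ · (2,3)X 3/6 ✓ · (2,4)X 3/6 ✓
Row 3: (3,1)X 3/5 ✓ · (3,4)O 1/6 ✗ · (3,5)X 3/4 ✓
Row 4: (4,0)O 1/2 ✓ · (4,2)O 2/3 ✓ · (4,3)O 4/5 ✓ · (4,4)X 2/5 ✓ · (4,5)X 2/4 ✓
Row 5: (5,0)O 1/1 ✓ · (5,2)O 2/2 ✓ · (5,4)O 1/3 ✗

(0,0), (1,1), (1,5), (3,4), (5,4)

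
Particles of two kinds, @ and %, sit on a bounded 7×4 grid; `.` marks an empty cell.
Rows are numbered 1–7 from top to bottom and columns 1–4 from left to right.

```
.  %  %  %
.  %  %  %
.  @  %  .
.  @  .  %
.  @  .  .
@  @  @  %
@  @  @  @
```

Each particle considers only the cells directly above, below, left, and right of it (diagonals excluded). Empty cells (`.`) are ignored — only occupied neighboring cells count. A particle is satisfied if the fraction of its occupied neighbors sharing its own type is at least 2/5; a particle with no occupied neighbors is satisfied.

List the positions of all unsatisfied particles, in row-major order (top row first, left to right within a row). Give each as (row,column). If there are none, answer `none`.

Row 1: (1,2)% 2/2 ok · (1,3)% 3/3 ok · (1,4)% 2/2 ok
Row 2: (2,2)% 2/3 ok · (2,3)% 4/4 ok · (2,4)% 2/2 ok
Row 3: (3,2)@ 1/3 unhappy · (3,3)% 1/2 ok
Row 4: (4,2)@ 2/2 ok · (4,4)% 0/0 ok
Row 5: (5,2)@ 2/2 ok
Row 6: (6,1)@ 2/2 ok · (6,2)@ 4/4 ok · (6,3)@ 2/3 ok · (6,4)% 0/2 unhappy
Row 7: (7,1)@ 2/2 ok · (7,2)@ 3/3 ok · (7,3)@ 3/3 ok · (7,4)@ 1/2 ok

(3,2), (6,4)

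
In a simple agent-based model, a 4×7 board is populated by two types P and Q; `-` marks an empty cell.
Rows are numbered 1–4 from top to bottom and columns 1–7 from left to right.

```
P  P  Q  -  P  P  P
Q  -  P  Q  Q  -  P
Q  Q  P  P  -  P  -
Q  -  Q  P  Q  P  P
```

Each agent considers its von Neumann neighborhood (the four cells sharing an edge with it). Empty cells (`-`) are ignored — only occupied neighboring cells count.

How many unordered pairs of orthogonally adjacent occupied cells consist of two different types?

Scan each occupied cell's neighbors to the right and below so each pair is counted once.
From row 1: 4 unlike of 8 pairs (running 4/8).
From row 2: 2 unlike of 5 pairs (running 6/13).
From row 3: 2 unlike of 7 pairs (running 8/20).
From row 4: 3 unlike of 4 pairs (running 11/24).
Total adjacent occupied pairs: 24; unlike-type pairs: 11.

11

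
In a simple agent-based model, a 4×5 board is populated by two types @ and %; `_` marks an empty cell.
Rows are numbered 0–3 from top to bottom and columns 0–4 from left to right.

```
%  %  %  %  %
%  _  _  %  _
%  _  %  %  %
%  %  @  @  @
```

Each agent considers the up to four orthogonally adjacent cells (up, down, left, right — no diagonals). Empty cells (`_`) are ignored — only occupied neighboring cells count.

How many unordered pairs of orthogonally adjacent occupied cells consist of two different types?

4

Scan each occupied cell's neighbors to the right and below so each pair is counted once.
From row 0: 0 unlike of 6 pairs (running 0/6).
From row 1: 0 unlike of 2 pairs (running 0/8).
From row 2: 3 unlike of 6 pairs (running 3/14).
From row 3: 1 unlike of 4 pairs (running 4/18).
Total adjacent occupied pairs: 18; unlike-type pairs: 4.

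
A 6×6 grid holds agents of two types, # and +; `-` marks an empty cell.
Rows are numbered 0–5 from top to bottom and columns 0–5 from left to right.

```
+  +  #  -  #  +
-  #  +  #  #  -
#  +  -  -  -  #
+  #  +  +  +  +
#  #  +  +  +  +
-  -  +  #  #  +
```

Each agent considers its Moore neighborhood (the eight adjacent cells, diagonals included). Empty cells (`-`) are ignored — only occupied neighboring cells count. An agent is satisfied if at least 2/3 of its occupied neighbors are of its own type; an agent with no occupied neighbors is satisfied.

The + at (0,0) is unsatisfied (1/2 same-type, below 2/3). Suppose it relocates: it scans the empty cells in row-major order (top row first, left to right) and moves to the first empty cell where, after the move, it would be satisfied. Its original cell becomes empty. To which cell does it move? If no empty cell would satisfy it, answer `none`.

Vacating (0,0). Empty cells in order:
  (0,3): 1/5 same-type → still unsatisfied.
  (1,0): 2/4 same-type → still unsatisfied.
  (1,5): 1/4 same-type → still unsatisfied.
  (2,2): 4/7 same-type → still unsatisfied.
  (2,3): 4/6 same-type → satisfied — stop here.

(2,3)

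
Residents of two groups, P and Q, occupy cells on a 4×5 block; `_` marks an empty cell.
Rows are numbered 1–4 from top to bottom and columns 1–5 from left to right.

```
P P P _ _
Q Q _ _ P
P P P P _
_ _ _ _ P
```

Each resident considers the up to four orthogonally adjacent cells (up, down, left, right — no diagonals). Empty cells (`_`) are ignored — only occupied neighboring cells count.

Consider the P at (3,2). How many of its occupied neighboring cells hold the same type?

Occupied neighbors of (3,2): (2,2)=Q, (3,1)=P, (3,3)=P.
Same type (P): 2 of 3.

2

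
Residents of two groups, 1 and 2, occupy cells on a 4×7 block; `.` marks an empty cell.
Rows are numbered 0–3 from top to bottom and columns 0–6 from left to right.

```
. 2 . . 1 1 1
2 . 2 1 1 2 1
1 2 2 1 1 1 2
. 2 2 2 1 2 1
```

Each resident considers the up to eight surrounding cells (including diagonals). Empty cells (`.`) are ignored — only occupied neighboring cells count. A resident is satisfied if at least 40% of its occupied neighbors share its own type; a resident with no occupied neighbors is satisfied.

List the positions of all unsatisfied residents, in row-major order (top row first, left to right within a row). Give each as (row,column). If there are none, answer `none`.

Row 0: (0,1)2 2/2 ✓ · (0,4)1 3/4 ✓ · (0,5)1 4/5 ✓ · (0,6)1 2/3 ✓
Row 1: (1,0)2 2/3 ✓ · (1,2)2 3/5 ✓ · (1,3)1 4/6 ✓ · (1,4)1 6/7 ✓ · (1,5)2 1/8 ✗ · (1,6)1 3/5 ✓
Row 2: (2,0)1 0/3 ✗ · (2,1)2 5/6 ✓ · (2,2)2 5/7 ✓ · (2,3)1 4/8 ✓ · (2,4)1 5/8 ✓ · (2,5)1 5/8 ✓ · (2,6)2 2/5 ✓
Row 3: (3,1)2 3/4 ✓ · (3,2)2 4/5 ✓ · (3,3)2 2/5 ✓ · (3,4)1 3/5 ✓ · (3,5)2 1/5 ✗ · (3,6)1 1/3 ✗

(1,5), (2,0), (3,5), (3,6)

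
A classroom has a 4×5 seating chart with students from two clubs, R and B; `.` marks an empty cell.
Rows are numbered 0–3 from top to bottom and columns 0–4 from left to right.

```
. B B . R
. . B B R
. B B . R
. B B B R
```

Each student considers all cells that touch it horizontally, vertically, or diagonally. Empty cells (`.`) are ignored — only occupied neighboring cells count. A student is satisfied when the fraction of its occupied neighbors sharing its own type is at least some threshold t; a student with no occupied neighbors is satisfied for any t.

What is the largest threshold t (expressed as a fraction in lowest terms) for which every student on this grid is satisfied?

1/2

(0,1)B 2/2
(0,2)B 3/3
(0,4)R 1/2
(1,2)B 5/5
(1,3)B 3/6
(1,4)R 2/3
(2,1)B 4/4
(2,2)B 6/6
(2,4)R 2/4
(3,1)B 3/3
(3,2)B 4/4
(3,3)B 2/4
(3,4)R 1/2
The smallest same-type fraction is 1/2 at (0,4), which reduces to 1/2. Any threshold above that leaves this student unsatisfied.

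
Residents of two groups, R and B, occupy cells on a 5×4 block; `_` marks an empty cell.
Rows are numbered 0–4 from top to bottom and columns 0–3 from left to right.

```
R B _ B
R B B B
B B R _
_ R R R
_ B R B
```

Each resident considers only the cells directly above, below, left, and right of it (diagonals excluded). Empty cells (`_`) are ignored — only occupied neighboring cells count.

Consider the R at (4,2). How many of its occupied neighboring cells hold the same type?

1

Occupied neighbors of (4,2): (3,2)=R, (4,1)=B, (4,3)=B.
Same type (R): 1 of 3.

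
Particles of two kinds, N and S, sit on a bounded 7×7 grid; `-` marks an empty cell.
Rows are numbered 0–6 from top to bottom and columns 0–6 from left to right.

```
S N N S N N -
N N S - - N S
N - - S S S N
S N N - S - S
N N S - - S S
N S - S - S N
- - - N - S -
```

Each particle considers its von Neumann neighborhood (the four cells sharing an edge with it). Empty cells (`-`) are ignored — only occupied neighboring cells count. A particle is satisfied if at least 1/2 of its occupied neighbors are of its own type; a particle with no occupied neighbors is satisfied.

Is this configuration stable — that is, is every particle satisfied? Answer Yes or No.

No

(0,0)S 0/2 unhappy
(0,1)N 2/3 ok
(0,2)N 1/3 unhappy
(0,3)S 0/2 unhappy
(0,4)N 1/2 ok
(0,5)N 2/2 ok
(1,0)N 2/3 ok
(1,1)N 2/3 ok
(1,2)S 0/2 unhappy
(1,5)N 1/3 unhappy
(1,6)S 0/2 unhappy
(2,0)N 1/2 ok
(2,3)S 1/1 ok
(2,4)S 3/3 ok
(2,5)S 1/3 unhappy
(2,6)N 0/3 unhappy
(3,0)S 0/3 unhappy
(3,1)N 2/3 ok
(3,2)N 1/2 ok
(3,4)S 1/1 ok
(3,6)S 1/2 ok
(4,0)N 2/3 ok
(4,1)N 2/4 ok
(4,2)S 0/2 unhappy
(4,5)S 2/2 ok
(4,6)S 2/3 ok
(5,0)N 1/2 ok
(5,1)S 0/2 unhappy
(5,3)S 0/1 unhappy
(5,5)S 2/3 ok
(5,6)N 0/2 unhappy
(6,3)N 0/1 unhappy
(6,5)S 1/1 ok
For instance (0,0) has only 0/2 same-type neighbors, below 1/2.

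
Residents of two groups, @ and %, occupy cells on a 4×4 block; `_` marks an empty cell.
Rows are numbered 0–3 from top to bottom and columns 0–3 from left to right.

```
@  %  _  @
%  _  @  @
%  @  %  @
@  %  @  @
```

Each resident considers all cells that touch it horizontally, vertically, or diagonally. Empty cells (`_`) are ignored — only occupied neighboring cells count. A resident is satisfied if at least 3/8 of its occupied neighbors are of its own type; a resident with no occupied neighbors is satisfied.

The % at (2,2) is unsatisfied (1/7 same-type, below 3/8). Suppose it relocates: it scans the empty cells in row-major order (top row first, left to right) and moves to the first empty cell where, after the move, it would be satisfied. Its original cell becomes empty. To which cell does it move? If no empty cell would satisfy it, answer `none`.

(1,1)

Vacating (2,2). Empty cells in order:
  (0,2): 1/4 same-type → still unsatisfied.
  (1,1): 3/6 same-type → satisfied — stop here.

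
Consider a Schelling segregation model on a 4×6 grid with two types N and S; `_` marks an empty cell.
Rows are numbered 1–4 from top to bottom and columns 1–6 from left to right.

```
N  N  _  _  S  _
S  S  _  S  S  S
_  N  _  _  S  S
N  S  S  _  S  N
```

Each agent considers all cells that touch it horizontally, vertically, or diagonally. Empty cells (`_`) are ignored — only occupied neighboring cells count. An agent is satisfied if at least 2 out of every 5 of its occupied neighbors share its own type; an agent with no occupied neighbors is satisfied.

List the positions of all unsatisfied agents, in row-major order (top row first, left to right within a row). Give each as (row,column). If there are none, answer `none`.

(1,1)N 1/3 ✗
(1,2)N 1/3 ✗
(1,5)S 3/3 ✓
(2,1)S 1/4 ✗
(2,2)S 1/4 ✗
(2,4)S 3/3 ✓
(2,5)S 5/5 ✓
(2,6)S 4/4 ✓
(3,2)N 1/5 ✗
(3,5)S 5/6 ✓
(3,6)S 4/5 ✓
(4,1)N 1/2 ✓
(4,2)S 1/3 ✗
(4,3)S 1/2 ✓
(4,5)S 2/3 ✓
(4,6)N 0/3 ✗

(1,1), (1,2), (2,1), (2,2), (3,2), (4,2), (4,6)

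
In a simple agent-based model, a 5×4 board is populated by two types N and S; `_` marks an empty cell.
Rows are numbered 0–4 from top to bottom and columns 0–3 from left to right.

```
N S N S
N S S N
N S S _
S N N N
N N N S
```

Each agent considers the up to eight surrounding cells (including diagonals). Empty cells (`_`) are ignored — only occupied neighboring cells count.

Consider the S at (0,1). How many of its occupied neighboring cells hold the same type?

Occupied neighbors of (0,1): (0,0)=N, (0,2)=N, (1,0)=N, (1,1)=S, (1,2)=S.
Same type (S): 2 of 5.

2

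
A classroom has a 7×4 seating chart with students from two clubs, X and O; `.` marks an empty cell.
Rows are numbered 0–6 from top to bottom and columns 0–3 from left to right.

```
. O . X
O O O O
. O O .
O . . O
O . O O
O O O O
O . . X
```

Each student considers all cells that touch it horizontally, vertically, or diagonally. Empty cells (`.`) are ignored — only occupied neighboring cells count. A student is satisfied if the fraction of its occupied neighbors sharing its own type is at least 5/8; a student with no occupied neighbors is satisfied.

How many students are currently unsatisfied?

2

(0,1)O 3/3 ok
(0,3)X 0/2 unhappy
(1,0)O 3/3 ok
(1,1)O 5/5 ok
(1,2)O 5/6 ok
(1,3)O 2/3 ok
(2,1)O 5/5 ok
(2,2)O 5/5 ok
(3,0)O 2/2 ok
(3,3)O 3/3 ok
(4,0)O 3/3 ok
(4,2)O 5/5 ok
(4,3)O 4/4 ok
(5,0)O 3/3 ok
(5,1)O 5/5 ok
(5,2)O 4/5 ok
(5,3)O 3/4 ok
(6,0)O 2/2 ok
(6,3)X 0/2 unhappy
Unsatisfied: (0,3), (6,3) — 2 in total.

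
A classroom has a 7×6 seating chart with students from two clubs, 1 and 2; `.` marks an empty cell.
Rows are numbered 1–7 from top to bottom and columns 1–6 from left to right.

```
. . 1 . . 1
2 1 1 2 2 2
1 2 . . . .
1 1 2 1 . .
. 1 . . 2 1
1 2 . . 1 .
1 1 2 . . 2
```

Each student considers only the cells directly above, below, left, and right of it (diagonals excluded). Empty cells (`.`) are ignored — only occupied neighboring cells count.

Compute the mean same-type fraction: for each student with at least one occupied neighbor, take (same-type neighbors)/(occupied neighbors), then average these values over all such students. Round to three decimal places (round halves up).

0.355

Row 1: (1,3)1 1/1 · (1,6)1 0/1
Row 2: (2,1)2 0/2 · (2,2)1 1/3 · (2,3)1 2/3 · (2,4)2 1/2 · (2,5)2 2/2 · (2,6)2 1/2
Row 3: (3,1)1 1/3 · (3,2)2 0/3
Row 4: (4,1)1 2/2 · (4,2)1 2/4 · (4,3)2 0/2 · (4,4)1 0/1
Row 5: (5,2)1 1/2 · (5,5)2 0/2 · (5,6)1 0/1
Row 6: (6,1)1 1/2 · (6,2)2 0/3 · (6,5)1 0/1
Row 7: (7,1)1 2/2 · (7,2)1 1/3 · (7,3)2 0/1 · (7,6)2 — no occupied neighbors
Sum over 23 students: 1/1 + 0/1 + 0/2 + 1/3 + 2/3 + 1/2 + 2/2 + 1/2 + 1/3 + 0/3 + 2/2 + 2/4 + 0/2 + 0/1 + 1/2 + 0/2 + 0/1 + 1/2 + 0/3 + 0/1 + 2/2 + 1/3 + 0/1 = 49/6; mean = 49/6 ÷ 23 = 49/138 = 0.355072… → 0.355.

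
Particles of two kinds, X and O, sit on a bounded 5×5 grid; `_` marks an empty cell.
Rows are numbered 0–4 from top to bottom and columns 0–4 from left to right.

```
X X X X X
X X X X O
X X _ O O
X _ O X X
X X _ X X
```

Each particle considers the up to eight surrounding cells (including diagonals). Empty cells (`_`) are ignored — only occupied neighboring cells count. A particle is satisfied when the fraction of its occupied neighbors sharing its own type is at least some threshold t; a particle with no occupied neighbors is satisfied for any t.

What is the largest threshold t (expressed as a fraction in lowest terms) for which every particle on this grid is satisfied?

1/5

(0,0)X 3/3
(0,1)X 5/5
(0,2)X 5/5
(0,3)X 4/5
(0,4)X 2/3
(1,0)X 5/5
(1,1)X 7/7
(1,2)X 6/7
(1,3)X 4/7
(1,4)O 2/5
(2,0)X 4/4
(2,1)X 5/6
(2,3)O 3/7
(2,4)O 2/5
(3,0)X 4/4
(3,2)O 1/5
(3,3)X 3/6
(3,4)X 3/5
(4,0)X 2/2
(4,1)X 2/3
(4,3)X 3/4
(4,4)X 3/3
The smallest same-type fraction is 1/5 at (3,2), which reduces to 1/5. Any threshold above that leaves this particle unsatisfied.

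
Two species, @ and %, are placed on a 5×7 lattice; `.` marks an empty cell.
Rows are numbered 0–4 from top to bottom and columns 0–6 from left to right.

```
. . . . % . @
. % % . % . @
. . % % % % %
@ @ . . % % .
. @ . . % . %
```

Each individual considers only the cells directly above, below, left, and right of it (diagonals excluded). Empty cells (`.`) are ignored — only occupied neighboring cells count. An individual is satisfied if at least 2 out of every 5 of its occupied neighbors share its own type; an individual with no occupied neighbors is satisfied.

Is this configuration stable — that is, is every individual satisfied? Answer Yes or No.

Yes

Row 0: (0,4)% 1/1 ok · (0,6)@ 1/1 ok
Row 1: (1,1)% 1/1 ok · (1,2)% 2/2 ok · (1,4)% 2/2 ok · (1,6)@ 1/2 ok
Row 2: (2,2)% 2/2 ok · (2,3)% 2/2 ok · (2,4)% 4/4 ok · (2,5)% 3/3 ok · (2,6)% 1/2 ok
Row 3: (3,0)@ 1/1 ok · (3,1)@ 2/2 ok · (3,4)% 3/3 ok · (3,5)% 2/2 ok
Row 4: (4,1)@ 1/1 ok · (4,4)% 1/1 ok · (4,6)% 0/0 ok
All meet the threshold, so the configuration is stable.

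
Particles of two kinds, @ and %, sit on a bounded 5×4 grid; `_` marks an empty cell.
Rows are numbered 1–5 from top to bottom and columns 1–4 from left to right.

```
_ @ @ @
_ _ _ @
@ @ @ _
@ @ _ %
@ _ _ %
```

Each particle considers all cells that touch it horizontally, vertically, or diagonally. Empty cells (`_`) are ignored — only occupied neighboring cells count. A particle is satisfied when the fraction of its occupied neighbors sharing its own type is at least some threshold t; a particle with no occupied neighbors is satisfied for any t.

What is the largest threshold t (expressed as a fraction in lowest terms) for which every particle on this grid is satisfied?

Row 1: (1,2)@ 1/1 · (1,3)@ 3/3 · (1,4)@ 2/2
Row 2: (2,4)@ 3/3
Row 3: (3,1)@ 3/3 · (3,2)@ 4/4 · (3,3)@ 3/4
Row 4: (4,1)@ 4/4 · (4,2)@ 5/5 · (4,4)% 1/2
Row 5: (5,1)@ 2/2 · (5,4)% 1/1
The smallest same-type fraction is 1/2 at (4,4), which reduces to 1/2. Any threshold above that leaves this particle unsatisfied.

1/2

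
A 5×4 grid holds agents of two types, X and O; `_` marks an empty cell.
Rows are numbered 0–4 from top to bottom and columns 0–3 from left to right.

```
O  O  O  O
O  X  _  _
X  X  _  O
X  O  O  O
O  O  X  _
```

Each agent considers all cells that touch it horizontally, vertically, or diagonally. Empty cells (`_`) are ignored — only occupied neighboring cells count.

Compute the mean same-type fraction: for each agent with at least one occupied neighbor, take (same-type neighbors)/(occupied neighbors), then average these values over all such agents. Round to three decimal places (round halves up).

0.584

(0,0)O 2/3
(0,1)O 3/4
(0,2)O 2/3
(0,3)O 1/1
(1,0)O 2/5
(1,1)X 2/6
(2,0)X 3/5
(2,1)X 3/6
(2,3)O 2/2
(3,0)X 2/5
(3,1)O 3/7
(3,2)O 4/6
(3,3)O 2/3
(4,0)O 2/3
(4,1)O 3/5
(4,2)X 0/4
Sum over 16 agents: 2/3 + 3/4 + 2/3 + 1/1 + 2/5 + 2/6 + 3/5 + 3/6 + 2/2 + 2/5 + 3/7 + 4/6 + 2/3 + 2/3 + 3/5 + 0/4 = 785/84; mean = 785/84 ÷ 16 = 785/1344 = 0.584077… → 0.584.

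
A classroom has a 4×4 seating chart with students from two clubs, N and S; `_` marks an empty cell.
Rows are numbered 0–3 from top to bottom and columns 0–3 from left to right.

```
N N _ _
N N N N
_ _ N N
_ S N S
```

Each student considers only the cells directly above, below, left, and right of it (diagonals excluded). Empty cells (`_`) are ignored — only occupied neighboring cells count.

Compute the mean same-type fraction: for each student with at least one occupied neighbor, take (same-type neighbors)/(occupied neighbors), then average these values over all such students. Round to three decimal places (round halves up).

Row 0: (0,0)N 2/2 · (0,1)N 2/2
Row 1: (1,0)N 2/2 · (1,1)N 3/3 · (1,2)N 3/3 · (1,3)N 2/2
Row 2: (2,2)N 3/3 · (2,3)N 2/3
Row 3: (3,1)S 0/1 · (3,2)N 1/3 · (3,3)S 0/2
Sum over 11 students: 2/2 + 2/2 + 2/2 + 3/3 + 3/3 + 2/2 + 3/3 + 2/3 + 0/1 + 1/3 + 0/2 = 8; mean = 8 ÷ 11 = 8/11 = 0.727272… → 0.727.

0.727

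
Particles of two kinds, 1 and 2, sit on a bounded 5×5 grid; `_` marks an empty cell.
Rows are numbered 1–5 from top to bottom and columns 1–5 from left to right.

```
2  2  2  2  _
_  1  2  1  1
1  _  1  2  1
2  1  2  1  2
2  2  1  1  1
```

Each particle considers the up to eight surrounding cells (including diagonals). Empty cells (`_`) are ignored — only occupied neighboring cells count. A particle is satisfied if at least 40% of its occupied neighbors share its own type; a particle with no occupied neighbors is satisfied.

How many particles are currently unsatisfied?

4

Row 1: (1,1)2 1/2 satisfied · (1,2)2 3/4 satisfied · (1,3)2 3/5 satisfied · (1,4)2 2/4 satisfied
Row 2: (2,2)1 2/6 not · (2,3)2 4/7 satisfied · (2,4)1 3/7 satisfied · (2,5)1 2/4 satisfied
Row 3: (3,1)1 2/3 satisfied · (3,3)1 4/7 satisfied · (3,4)2 3/8 not · (3,5)1 3/5 satisfied
Row 4: (4,1)2 2/4 satisfied · (4,2)1 3/7 satisfied · (4,3)2 2/7 not · (4,4)1 5/8 satisfied · (4,5)2 1/5 not
Row 5: (5,1)2 2/3 satisfied · (5,2)2 3/5 satisfied · (5,3)1 3/5 satisfied · (5,4)1 3/5 satisfied · (5,5)1 2/3 satisfied
Unsatisfied: (2,2), (3,4), (4,3), (4,5) — 4 in total.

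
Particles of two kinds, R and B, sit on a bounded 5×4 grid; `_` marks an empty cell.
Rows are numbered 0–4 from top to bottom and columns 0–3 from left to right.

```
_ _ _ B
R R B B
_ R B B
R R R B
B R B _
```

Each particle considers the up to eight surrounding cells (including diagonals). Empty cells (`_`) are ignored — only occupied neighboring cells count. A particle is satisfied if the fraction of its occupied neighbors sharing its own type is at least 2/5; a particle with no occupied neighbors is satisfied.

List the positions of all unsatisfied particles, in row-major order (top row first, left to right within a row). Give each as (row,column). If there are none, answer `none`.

(4,0), (4,2)

(0,3)B 2/2 ✓
(1,0)R 2/2 ✓
(1,1)R 2/4 ✓
(1,2)B 4/6 ✓
(1,3)B 4/4 ✓
(2,1)R 5/7 ✓
(2,2)B 4/8 ✓
(2,3)B 4/5 ✓
(3,0)R 3/4 ✓
(3,1)R 4/7 ✓
(3,2)R 3/7 ✓
(3,3)B 3/4 ✓
(4,0)B 0/3 ✗
(4,1)R 3/5 ✓
(4,2)B 1/4 ✗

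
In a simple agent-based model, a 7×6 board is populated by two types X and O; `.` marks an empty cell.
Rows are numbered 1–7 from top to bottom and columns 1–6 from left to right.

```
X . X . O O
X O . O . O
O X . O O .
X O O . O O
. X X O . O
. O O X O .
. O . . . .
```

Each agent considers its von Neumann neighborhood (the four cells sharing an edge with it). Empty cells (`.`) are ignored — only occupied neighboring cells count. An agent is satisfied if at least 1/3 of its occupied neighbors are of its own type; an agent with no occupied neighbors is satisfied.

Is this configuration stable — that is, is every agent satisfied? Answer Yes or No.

No

(1,1)X 1/1 satisfied
(1,3)X 0/0 satisfied
(1,5)O 1/1 satisfied
(1,6)O 2/2 satisfied
(2,1)X 1/3 satisfied
(2,2)O 0/2 not
(2,4)O 1/1 satisfied
(2,6)O 1/1 satisfied
(3,1)O 0/3 not
(3,2)X 0/3 not
(3,4)O 2/2 satisfied
(3,5)O 2/2 satisfied
(4,1)X 0/2 not
(4,2)O 1/4 not
(4,3)O 1/2 satisfied
(4,5)O 2/2 satisfied
(4,6)O 2/2 satisfied
(5,2)X 1/3 satisfied
(5,3)X 1/4 not
(5,4)O 0/2 not
(5,6)O 1/1 satisfied
(6,2)O 2/3 satisfied
(6,3)O 1/3 satisfied
(6,4)X 0/3 not
(6,5)O 0/1 not
(7,2)O 1/1 satisfied
For instance (2,2) has only 0/2 same-type neighbors, below 1/3.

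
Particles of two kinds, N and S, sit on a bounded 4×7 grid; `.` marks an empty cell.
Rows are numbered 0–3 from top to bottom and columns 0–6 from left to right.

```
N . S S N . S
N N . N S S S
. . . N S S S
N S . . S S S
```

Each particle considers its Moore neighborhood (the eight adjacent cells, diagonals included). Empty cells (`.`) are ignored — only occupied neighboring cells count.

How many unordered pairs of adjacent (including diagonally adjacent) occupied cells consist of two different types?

Scan each occupied cell's neighbors to the right and below (and the two forward diagonals) so each pair is counted once.
From row 0: 6 unlike of 13 pairs (running 6/13).
From row 1: 3 unlike of 14 pairs (running 9/27).
From row 2: 2 unlike of 11 pairs (running 11/38).
From row 3: 1 unlike of 3 pairs (running 12/41).
Total adjacent occupied pairs: 41; unlike-type pairs: 12.

12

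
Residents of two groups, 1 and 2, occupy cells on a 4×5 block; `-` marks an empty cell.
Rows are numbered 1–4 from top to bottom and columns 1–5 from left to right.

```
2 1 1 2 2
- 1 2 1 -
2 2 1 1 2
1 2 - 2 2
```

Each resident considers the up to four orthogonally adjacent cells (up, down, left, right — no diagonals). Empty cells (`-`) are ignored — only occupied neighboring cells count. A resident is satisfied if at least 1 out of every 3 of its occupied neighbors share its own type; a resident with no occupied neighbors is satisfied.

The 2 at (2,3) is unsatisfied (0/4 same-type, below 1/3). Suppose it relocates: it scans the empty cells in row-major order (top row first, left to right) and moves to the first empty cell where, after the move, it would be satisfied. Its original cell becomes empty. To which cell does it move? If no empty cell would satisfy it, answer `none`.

(2,1)

Vacating (2,3). Empty cells in order:
  (2,1): 2/3 same-type → satisfied — stop here.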